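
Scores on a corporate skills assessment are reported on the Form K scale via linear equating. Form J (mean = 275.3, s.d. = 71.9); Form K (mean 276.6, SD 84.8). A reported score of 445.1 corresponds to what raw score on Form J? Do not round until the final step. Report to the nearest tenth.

Invert y = (SD_Y/SD_X)(x − M_X) + M_Y:
x = (SD_X/SD_Y)(y − M_Y) + M_X = (71.9/84.8)(445.1 − 276.6) + 275.3
x = 0.847877 × 168.500 + 275.3 = 418.2

418.2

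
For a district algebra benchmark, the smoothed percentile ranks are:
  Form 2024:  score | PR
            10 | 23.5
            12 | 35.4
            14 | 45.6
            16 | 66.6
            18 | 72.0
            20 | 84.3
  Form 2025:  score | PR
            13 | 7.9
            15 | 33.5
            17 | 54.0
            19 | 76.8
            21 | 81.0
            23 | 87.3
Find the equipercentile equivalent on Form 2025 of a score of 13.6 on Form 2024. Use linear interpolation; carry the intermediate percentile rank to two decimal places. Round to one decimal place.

16.0

PR of 13.6 on Form 2024: 35.4 + (13.6 − 12)/(14 − 12) × (45.6 − 35.4) = 43.56
On Form 2025, PR 43.56 falls between score 15 (PR 33.5) and 17 (PR 54.0).
Interpolate: 15 + (43.56 − 33.5)/(54.0 − 33.5) × (17 − 15) = 16.0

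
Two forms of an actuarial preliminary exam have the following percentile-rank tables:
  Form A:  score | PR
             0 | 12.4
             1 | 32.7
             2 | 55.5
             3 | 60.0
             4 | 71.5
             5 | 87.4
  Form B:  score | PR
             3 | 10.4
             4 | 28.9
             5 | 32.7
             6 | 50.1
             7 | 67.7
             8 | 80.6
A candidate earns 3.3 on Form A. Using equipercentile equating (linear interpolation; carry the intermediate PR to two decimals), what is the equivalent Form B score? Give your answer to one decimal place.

PR of 3.3 on Form A: 60.0 + (3.3 − 3)/(4 − 3) × (71.5 − 60.0) = 63.45
On Form B, PR 63.45 falls between score 6 (PR 50.1) and 7 (PR 67.7).
Interpolate: 6 + (63.45 − 50.1)/(67.7 − 50.1) × (7 − 6) = 6.8

6.8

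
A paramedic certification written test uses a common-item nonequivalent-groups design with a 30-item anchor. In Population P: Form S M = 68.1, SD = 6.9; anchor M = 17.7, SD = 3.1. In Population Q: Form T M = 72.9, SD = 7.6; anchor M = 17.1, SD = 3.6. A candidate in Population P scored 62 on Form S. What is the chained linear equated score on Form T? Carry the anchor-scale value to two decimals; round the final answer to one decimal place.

Form S → anchor (Population P): v = (3.1/6.9)(62 − 68.1) + 17.7 = 14.96
anchor → Form T (Population Q): y = (7.6/3.6)(14.96 − 17.1) + 72.9 = 68.4

68.4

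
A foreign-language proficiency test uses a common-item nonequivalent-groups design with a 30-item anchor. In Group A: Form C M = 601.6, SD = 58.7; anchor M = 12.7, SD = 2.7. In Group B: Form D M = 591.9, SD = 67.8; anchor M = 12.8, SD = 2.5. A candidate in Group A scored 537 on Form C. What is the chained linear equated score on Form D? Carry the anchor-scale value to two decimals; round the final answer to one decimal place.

Form C → anchor (Group A): v = (2.7/58.7)(537 − 601.6) + 12.7 = 9.73
anchor → Form D (Group B): y = (67.8/2.5)(9.73 − 12.8) + 591.9 = 508.6

508.6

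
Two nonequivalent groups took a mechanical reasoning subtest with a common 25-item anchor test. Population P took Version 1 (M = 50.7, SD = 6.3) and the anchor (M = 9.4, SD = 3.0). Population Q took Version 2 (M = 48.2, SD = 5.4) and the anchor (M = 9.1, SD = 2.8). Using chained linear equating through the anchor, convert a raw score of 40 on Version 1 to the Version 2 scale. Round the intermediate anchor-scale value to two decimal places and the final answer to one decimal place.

Version 1 → anchor (Population P): v = (3.0/6.3)(40 − 50.7) + 9.4 = 4.30
anchor → Version 2 (Population Q): y = (5.4/2.8)(4.30 − 9.1) + 48.2 = 38.9

38.9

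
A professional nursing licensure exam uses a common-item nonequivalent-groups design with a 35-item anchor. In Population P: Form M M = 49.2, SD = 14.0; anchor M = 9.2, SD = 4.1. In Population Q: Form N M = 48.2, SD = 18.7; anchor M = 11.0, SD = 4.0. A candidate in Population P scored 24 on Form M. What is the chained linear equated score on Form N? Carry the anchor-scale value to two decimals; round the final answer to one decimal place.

5.3

Form M → anchor (Population P): v = (4.1/14.0)(24 − 49.2) + 9.2 = 1.82
anchor → Form N (Population Q): y = (18.7/4.0)(1.82 − 11.0) + 48.2 = 5.3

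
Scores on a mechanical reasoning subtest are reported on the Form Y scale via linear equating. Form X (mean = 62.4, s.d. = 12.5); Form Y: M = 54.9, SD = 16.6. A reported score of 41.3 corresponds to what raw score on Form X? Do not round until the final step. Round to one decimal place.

52.2

Invert y = (SD_Y/SD_X)(x − M_X) + M_Y:
x = (SD_X/SD_Y)(y − M_Y) + M_X = (12.5/16.6)(41.3 − 54.9) + 62.4
x = 0.753012 × -13.600 + 62.4 = 52.2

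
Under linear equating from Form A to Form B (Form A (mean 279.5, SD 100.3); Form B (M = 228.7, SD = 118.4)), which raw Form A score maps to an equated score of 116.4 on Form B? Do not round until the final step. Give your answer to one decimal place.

184.4

Invert y = (SD_Y/SD_X)(x − M_X) + M_Y:
x = (SD_X/SD_Y)(y − M_Y) + M_X = (100.3/118.4)(116.4 − 228.7) + 279.5
x = 0.847128 × -112.300 + 279.5 = 184.4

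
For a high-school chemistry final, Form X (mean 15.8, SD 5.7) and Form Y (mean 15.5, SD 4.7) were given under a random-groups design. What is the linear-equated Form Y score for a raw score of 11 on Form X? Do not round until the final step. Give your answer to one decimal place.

11.5

Linear equating: y = (SD_Y/SD_X)(x − M_X) + M_Y
y = (4.7/5.7)(11 − 15.8) + 15.5
y = 0.824561 × -4.8 + 15.5 = -3.9579 + 15.5 = 11.5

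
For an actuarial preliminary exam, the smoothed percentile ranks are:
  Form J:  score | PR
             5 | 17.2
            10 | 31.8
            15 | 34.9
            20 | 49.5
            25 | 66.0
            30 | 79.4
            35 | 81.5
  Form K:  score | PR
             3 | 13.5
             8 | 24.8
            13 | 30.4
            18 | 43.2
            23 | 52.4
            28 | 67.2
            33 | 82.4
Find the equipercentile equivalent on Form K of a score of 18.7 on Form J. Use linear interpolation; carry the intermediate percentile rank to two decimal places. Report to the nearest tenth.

PR of 18.7 on Form J: 34.9 + (18.7 − 15)/(20 − 15) × (49.5 − 34.9) = 45.70
On Form K, PR 45.70 falls between score 18 (PR 43.2) and 23 (PR 52.4).
Interpolate: 18 + (45.70 − 43.2)/(52.4 − 43.2) × (23 − 18) = 19.4

19.4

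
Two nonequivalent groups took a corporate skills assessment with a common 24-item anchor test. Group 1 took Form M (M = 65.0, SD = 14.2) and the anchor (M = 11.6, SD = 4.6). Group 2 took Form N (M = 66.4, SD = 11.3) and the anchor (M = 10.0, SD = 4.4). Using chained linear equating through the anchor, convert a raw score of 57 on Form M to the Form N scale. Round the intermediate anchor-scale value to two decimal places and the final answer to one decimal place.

63.9

Form M → anchor (Group 1): v = (4.6/14.2)(57 − 65.0) + 11.6 = 9.01
anchor → Form N (Group 2): y = (11.3/4.4)(9.01 − 10.0) + 66.4 = 63.9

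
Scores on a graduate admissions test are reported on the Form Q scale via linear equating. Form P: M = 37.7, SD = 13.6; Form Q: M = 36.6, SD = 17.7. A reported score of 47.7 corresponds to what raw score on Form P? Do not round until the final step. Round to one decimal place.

Invert y = (SD_Y/SD_X)(x − M_X) + M_Y:
x = (SD_X/SD_Y)(y − M_Y) + M_X = (13.6/17.7)(47.7 − 36.6) + 37.7
x = 0.768362 × 11.100 + 37.7 = 46.2

46.2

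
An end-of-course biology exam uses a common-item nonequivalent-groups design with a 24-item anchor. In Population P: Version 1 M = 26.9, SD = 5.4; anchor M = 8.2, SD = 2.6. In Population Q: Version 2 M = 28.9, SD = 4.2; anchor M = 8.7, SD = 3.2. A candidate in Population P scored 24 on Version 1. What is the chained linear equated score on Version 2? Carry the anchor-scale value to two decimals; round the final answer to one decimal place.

26.4

Version 1 → anchor (Population P): v = (2.6/5.4)(24 − 26.9) + 8.2 = 6.80
anchor → Version 2 (Population Q): y = (4.2/3.2)(6.80 − 8.7) + 28.9 = 26.4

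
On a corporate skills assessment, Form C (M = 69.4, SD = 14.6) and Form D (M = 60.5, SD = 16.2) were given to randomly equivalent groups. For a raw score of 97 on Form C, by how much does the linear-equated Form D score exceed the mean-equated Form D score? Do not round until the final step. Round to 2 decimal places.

3.02

Mean-equated: 97 + (60.5 − 69.4) = 88.10
Linear-equated: (16.2/14.6)(97 − 69.4) + 60.5 = 91.125
Difference = 91.125 − 88.10 = 3.02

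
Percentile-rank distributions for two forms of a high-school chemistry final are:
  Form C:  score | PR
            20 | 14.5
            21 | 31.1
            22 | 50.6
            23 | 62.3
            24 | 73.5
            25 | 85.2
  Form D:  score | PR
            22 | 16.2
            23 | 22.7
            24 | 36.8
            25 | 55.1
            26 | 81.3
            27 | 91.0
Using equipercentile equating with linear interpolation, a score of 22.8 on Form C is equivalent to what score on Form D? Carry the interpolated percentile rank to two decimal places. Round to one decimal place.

PR of 22.8 on Form C: 50.6 + (22.8 − 22)/(23 − 22) × (62.3 − 50.6) = 59.96
On Form D, PR 59.96 falls between score 25 (PR 55.1) and 26 (PR 81.3).
Interpolate: 25 + (59.96 − 55.1)/(81.3 − 55.1) × (26 − 25) = 25.2

25.2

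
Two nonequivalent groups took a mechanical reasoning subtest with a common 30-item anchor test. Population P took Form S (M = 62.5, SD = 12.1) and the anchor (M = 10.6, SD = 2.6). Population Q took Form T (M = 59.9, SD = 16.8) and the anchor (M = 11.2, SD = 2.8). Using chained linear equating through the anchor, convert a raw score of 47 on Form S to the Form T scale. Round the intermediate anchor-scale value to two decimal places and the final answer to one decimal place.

Form S → anchor (Population P): v = (2.6/12.1)(47 − 62.5) + 10.6 = 7.27
anchor → Form T (Population Q): y = (16.8/2.8)(7.27 − 11.2) + 59.9 = 36.3

36.3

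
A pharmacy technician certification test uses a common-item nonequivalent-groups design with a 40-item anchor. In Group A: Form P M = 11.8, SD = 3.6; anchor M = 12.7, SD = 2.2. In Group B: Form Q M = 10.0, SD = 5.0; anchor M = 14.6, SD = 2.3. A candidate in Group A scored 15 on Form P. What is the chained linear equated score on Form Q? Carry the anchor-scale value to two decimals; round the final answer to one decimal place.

10.1

Form P → anchor (Group A): v = (2.2/3.6)(15 − 11.8) + 12.7 = 14.66
anchor → Form Q (Group B): y = (5.0/2.3)(14.66 − 14.6) + 10.0 = 10.1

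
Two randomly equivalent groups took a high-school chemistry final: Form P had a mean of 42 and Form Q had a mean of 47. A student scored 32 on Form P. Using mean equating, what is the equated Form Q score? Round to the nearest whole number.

Mean equating: y = x + (M_Y − M_X) = 32 + (47 − 42) = 37

37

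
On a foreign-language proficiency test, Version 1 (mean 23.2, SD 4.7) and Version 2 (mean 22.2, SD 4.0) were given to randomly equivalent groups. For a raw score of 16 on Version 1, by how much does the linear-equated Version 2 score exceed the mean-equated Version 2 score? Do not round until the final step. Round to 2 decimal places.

Mean-equated: 16 + (22.2 − 23.2) = 15.00
Linear-equated: (4.0/4.7)(16 − 23.2) + 22.2 = 16.072
Difference = 16.072 − 15.00 = 1.07

1.07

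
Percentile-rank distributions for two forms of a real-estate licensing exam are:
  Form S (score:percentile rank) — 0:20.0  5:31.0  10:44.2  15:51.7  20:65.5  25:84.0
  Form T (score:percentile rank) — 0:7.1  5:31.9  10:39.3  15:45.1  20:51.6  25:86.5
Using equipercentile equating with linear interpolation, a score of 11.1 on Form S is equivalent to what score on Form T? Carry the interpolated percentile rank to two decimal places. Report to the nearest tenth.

15.6

PR of 11.1 on Form S: 44.2 + (11.1 − 10)/(15 − 10) × (51.7 − 44.2) = 45.85
On Form T, PR 45.85 falls between score 15 (PR 45.1) and 20 (PR 51.6).
Interpolate: 15 + (45.85 − 45.1)/(51.6 − 45.1) × (20 − 15) = 15.6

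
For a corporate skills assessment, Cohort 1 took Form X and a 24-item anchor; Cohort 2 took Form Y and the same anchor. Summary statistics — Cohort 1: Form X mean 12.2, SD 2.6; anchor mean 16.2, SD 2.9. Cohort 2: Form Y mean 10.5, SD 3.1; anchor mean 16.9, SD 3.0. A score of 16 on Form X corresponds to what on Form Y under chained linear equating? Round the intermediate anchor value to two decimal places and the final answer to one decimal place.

Form X → anchor (Cohort 1): v = (2.9/2.6)(16 − 12.2) + 16.2 = 20.44
anchor → Form Y (Cohort 2): y = (3.1/3.0)(20.44 − 16.9) + 10.5 = 14.2

14.2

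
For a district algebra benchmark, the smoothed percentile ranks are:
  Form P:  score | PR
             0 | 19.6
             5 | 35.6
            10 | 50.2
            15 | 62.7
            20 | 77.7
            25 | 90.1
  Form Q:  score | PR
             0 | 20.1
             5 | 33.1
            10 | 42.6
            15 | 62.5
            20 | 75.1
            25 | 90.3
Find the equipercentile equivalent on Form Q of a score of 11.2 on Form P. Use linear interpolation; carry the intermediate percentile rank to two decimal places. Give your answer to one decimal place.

PR of 11.2 on Form P: 50.2 + (11.2 − 10)/(15 − 10) × (62.7 − 50.2) = 53.20
On Form Q, PR 53.20 falls between score 10 (PR 42.6) and 15 (PR 62.5).
Interpolate: 10 + (53.20 − 42.6)/(62.5 − 42.6) × (15 − 10) = 12.7

12.7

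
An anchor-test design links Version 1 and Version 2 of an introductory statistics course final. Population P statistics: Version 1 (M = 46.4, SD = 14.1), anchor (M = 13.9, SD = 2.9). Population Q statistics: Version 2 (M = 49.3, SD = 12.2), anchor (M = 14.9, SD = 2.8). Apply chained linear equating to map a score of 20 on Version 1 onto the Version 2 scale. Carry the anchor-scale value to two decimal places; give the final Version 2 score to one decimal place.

Version 1 → anchor (Population P): v = (2.9/14.1)(20 − 46.4) + 13.9 = 8.47
anchor → Version 2 (Population Q): y = (12.2/2.8)(8.47 − 14.9) + 49.3 = 21.3

21.3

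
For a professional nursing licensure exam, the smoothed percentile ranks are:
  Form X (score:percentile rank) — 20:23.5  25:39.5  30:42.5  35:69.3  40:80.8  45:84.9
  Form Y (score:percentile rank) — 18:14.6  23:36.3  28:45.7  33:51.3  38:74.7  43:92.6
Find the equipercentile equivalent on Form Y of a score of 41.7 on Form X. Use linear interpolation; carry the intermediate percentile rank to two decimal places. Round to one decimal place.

40.1

PR of 41.7 on Form X: 80.8 + (41.7 − 40)/(45 − 40) × (84.9 − 80.8) = 82.19
On Form Y, PR 82.19 falls between score 38 (PR 74.7) and 43 (PR 92.6).
Interpolate: 38 + (82.19 − 74.7)/(92.6 − 74.7) × (43 − 38) = 40.1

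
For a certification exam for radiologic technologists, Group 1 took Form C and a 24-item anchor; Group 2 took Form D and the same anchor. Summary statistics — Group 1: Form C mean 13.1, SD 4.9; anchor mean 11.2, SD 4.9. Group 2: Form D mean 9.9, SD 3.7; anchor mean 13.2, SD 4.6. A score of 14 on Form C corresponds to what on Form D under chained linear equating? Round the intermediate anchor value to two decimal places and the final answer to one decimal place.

9.0

Form C → anchor (Group 1): v = (4.9/4.9)(14 − 13.1) + 11.2 = 12.10
anchor → Form D (Group 2): y = (3.7/4.6)(12.10 − 13.2) + 9.9 = 9.0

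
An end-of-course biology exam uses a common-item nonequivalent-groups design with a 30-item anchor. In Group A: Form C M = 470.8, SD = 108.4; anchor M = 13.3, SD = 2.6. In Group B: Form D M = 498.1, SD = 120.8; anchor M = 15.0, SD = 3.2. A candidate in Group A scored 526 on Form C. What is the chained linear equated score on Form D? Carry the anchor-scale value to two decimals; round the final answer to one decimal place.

Form C → anchor (Group A): v = (2.6/108.4)(526 − 470.8) + 13.3 = 14.62
anchor → Form D (Group B): y = (120.8/3.2)(14.62 − 15.0) + 498.1 = 483.8

483.8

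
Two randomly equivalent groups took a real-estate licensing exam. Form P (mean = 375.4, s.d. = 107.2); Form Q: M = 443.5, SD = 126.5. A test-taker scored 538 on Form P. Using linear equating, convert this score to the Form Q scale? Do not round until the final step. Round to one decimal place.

635.4

Linear equating: y = (SD_Y/SD_X)(x − M_X) + M_Y
y = (126.5/107.2)(538 − 375.4) + 443.5
y = 1.180037 × 162.6 + 443.5 = 191.8741 + 443.5 = 635.4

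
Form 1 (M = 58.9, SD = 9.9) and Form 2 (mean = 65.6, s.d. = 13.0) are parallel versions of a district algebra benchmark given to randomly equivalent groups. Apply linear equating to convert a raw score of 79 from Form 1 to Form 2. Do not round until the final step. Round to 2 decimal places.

91.99

Linear equating: y = (SD_Y/SD_X)(x − M_X) + M_Y
y = (13.0/9.9)(79 − 58.9) + 65.6
y = 1.313131 × 20.1 + 65.6 = 26.3939 + 65.6 = 91.99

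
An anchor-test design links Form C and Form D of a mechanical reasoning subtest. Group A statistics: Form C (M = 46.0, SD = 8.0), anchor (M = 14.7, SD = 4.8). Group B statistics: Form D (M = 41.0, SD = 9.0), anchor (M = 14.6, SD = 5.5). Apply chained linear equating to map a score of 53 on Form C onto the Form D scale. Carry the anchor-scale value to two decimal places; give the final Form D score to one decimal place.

48.0

Form C → anchor (Group A): v = (4.8/8.0)(53 − 46.0) + 14.7 = 18.90
anchor → Form D (Group B): y = (9.0/5.5)(18.90 − 14.6) + 41.0 = 48.0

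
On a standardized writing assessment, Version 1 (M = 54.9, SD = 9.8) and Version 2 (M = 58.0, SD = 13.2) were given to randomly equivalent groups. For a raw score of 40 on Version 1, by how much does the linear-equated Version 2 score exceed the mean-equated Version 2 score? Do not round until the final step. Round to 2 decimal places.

Mean-equated: 40 + (58.0 − 54.9) = 43.10
Linear-equated: (13.2/9.8)(40 − 54.9) + 58.0 = 37.931
Difference = 37.931 − 43.10 = -5.17

-5.17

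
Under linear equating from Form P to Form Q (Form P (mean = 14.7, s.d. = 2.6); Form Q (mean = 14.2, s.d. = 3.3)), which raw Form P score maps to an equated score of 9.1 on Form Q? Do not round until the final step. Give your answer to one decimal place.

Invert y = (SD_Y/SD_X)(x − M_X) + M_Y:
x = (SD_X/SD_Y)(y − M_Y) + M_X = (2.6/3.3)(9.1 − 14.2) + 14.7
x = 0.787879 × -5.100 + 14.7 = 10.7

10.7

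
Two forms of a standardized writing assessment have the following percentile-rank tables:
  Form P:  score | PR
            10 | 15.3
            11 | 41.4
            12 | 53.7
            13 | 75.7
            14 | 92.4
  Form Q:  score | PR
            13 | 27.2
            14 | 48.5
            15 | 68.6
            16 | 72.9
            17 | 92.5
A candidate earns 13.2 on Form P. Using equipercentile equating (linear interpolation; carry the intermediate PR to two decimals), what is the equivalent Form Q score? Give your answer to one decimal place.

16.3

PR of 13.2 on Form P: 75.7 + (13.2 − 13)/(14 − 13) × (92.4 − 75.7) = 79.04
On Form Q, PR 79.04 falls between score 16 (PR 72.9) and 17 (PR 92.5).
Interpolate: 16 + (79.04 − 72.9)/(92.5 − 72.9) × (17 − 16) = 16.3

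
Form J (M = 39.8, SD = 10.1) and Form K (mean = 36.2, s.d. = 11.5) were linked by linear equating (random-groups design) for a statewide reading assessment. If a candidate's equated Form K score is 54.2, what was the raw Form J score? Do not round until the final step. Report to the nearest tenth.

Invert y = (SD_Y/SD_X)(x − M_X) + M_Y:
x = (SD_X/SD_Y)(y − M_Y) + M_X = (10.1/11.5)(54.2 − 36.2) + 39.8
x = 0.878261 × 18.000 + 39.8 = 55.6

55.6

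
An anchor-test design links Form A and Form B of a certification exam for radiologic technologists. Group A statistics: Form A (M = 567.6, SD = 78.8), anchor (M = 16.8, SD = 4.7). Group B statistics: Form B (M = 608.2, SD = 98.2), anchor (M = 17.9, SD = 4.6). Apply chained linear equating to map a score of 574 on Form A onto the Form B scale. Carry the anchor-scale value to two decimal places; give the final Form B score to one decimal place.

Form A → anchor (Group A): v = (4.7/78.8)(574 − 567.6) + 16.8 = 17.18
anchor → Form B (Group B): y = (98.2/4.6)(17.18 − 17.9) + 608.2 = 592.8

592.8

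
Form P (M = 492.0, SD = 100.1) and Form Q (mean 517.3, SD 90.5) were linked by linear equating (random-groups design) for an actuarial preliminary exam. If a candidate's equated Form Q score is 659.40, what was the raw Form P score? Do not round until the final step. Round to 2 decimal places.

649.17

Invert y = (SD_Y/SD_X)(x − M_X) + M_Y:
x = (SD_X/SD_Y)(y − M_Y) + M_X = (100.1/90.5)(659.40 − 517.3) + 492.0
x = 1.106077 × 142.100 + 492.0 = 649.17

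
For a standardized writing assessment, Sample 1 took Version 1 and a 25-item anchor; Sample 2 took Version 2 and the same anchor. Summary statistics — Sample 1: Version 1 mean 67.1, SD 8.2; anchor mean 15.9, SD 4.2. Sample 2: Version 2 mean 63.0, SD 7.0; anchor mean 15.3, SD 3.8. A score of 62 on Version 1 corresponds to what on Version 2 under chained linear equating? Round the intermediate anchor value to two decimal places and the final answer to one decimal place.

59.3

Version 1 → anchor (Sample 1): v = (4.2/8.2)(62 − 67.1) + 15.9 = 13.29
anchor → Version 2 (Sample 2): y = (7.0/3.8)(13.29 − 15.3) + 63.0 = 59.3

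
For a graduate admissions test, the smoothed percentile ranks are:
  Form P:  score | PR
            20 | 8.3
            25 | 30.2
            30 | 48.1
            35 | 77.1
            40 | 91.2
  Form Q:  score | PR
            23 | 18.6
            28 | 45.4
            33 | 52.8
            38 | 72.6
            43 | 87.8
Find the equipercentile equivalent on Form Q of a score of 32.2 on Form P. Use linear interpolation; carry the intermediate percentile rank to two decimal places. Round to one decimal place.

35.0

PR of 32.2 on Form P: 48.1 + (32.2 − 30)/(35 − 30) × (77.1 − 48.1) = 60.86
On Form Q, PR 60.86 falls between score 33 (PR 52.8) and 38 (PR 72.6).
Interpolate: 33 + (60.86 − 52.8)/(72.6 − 52.8) × (38 − 33) = 35.0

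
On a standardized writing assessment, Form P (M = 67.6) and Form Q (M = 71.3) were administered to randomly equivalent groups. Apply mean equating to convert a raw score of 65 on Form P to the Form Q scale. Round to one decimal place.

Mean equating: y = x + (M_Y − M_X) = 65 + (71.3 − 67.6) = 68.7

68.7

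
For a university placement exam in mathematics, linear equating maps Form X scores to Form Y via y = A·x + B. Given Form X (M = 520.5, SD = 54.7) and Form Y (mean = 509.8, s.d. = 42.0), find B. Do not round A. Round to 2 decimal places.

110.15

A = SD_Y / SD_X = 42.0 / 54.7 = 0.767824
B = M_Y − A·M_X = 509.8 − 0.767824 × 520.5 = 110.15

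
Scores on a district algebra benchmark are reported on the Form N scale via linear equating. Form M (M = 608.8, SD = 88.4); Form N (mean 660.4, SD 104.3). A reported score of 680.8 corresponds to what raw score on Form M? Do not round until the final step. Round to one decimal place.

Invert y = (SD_Y/SD_X)(x − M_X) + M_Y:
x = (SD_X/SD_Y)(y − M_Y) + M_X = (88.4/104.3)(680.8 − 660.4) + 608.8
x = 0.847555 × 20.400 + 608.8 = 626.1

626.1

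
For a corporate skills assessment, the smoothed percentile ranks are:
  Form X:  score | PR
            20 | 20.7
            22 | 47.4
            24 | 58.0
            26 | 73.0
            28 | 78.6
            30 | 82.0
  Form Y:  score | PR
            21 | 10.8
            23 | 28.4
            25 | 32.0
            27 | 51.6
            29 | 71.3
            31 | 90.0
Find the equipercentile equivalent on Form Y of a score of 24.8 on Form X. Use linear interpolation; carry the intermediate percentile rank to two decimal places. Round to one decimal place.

28.3

PR of 24.8 on Form X: 58.0 + (24.8 − 24)/(26 − 24) × (73.0 − 58.0) = 64.00
On Form Y, PR 64.00 falls between score 27 (PR 51.6) and 29 (PR 71.3).
Interpolate: 27 + (64.00 − 51.6)/(71.3 − 51.6) × (29 − 27) = 28.3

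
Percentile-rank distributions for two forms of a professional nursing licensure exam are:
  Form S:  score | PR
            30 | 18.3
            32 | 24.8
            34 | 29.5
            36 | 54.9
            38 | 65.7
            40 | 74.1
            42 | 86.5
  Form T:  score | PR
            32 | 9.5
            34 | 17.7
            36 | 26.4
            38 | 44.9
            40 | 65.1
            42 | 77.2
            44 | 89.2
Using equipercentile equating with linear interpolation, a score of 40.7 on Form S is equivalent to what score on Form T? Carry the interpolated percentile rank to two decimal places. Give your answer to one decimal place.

42.2

PR of 40.7 on Form S: 74.1 + (40.7 − 40)/(42 − 40) × (86.5 − 74.1) = 78.44
On Form T, PR 78.44 falls between score 42 (PR 77.2) and 44 (PR 89.2).
Interpolate: 42 + (78.44 − 77.2)/(89.2 − 77.2) × (44 − 42) = 42.2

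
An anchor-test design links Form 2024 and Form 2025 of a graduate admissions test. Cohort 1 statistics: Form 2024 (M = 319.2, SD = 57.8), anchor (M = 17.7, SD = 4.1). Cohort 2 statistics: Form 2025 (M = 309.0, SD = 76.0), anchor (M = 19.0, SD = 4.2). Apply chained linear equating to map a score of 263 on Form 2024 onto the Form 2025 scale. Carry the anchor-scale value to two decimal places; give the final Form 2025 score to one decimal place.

213.3

Form 2024 → anchor (Cohort 1): v = (4.1/57.8)(263 − 319.2) + 17.7 = 13.71
anchor → Form 2025 (Cohort 2): y = (76.0/4.2)(13.71 − 19.0) + 309.0 = 213.3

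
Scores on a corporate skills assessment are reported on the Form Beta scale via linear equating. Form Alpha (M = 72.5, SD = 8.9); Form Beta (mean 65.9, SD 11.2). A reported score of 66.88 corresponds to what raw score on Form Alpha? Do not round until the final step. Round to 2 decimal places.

Invert y = (SD_Y/SD_X)(x − M_X) + M_Y:
x = (SD_X/SD_Y)(y − M_Y) + M_X = (8.9/11.2)(66.88 − 65.9) + 72.5
x = 0.794643 × 0.980 + 72.5 = 73.28

73.28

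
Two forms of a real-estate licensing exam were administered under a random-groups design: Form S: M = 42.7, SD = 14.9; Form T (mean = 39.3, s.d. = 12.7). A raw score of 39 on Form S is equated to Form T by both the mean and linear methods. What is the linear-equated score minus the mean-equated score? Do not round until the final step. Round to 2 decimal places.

0.55

Mean-equated: 39 + (39.3 − 42.7) = 35.60
Linear-equated: (12.7/14.9)(39 − 42.7) + 39.3 = 36.146
Difference = 36.146 − 35.60 = 0.55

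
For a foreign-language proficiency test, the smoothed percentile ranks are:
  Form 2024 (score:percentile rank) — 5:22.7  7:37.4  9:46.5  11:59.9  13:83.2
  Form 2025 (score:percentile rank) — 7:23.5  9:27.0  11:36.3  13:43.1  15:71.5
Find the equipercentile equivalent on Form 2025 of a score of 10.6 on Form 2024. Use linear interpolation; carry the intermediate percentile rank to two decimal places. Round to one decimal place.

PR of 10.6 on Form 2024: 46.5 + (10.6 − 9)/(11 − 9) × (59.9 − 46.5) = 57.22
On Form 2025, PR 57.22 falls between score 13 (PR 43.1) and 15 (PR 71.5).
Interpolate: 13 + (57.22 − 43.1)/(71.5 − 43.1) × (15 − 13) = 14.0

14.0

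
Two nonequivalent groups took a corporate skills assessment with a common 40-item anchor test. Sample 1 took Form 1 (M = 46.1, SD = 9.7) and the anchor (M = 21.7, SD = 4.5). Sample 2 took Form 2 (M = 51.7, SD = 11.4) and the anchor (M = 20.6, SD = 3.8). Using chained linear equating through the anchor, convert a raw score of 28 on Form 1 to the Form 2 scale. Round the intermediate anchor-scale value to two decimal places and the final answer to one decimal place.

29.8

Form 1 → anchor (Sample 1): v = (4.5/9.7)(28 − 46.1) + 21.7 = 13.30
anchor → Form 2 (Sample 2): y = (11.4/3.8)(13.30 − 20.6) + 51.7 = 29.8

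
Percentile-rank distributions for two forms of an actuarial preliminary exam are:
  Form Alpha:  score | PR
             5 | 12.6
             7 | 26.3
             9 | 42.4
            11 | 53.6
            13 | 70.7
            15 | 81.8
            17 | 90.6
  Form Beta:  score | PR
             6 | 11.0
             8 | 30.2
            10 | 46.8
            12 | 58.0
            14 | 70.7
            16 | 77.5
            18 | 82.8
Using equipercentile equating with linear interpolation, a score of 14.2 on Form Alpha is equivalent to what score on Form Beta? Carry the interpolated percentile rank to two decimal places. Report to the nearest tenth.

PR of 14.2 on Form Alpha: 70.7 + (14.2 − 13)/(15 − 13) × (81.8 − 70.7) = 77.36
On Form Beta, PR 77.36 falls between score 14 (PR 70.7) and 16 (PR 77.5).
Interpolate: 14 + (77.36 − 70.7)/(77.5 − 70.7) × (16 − 14) = 16.0

16.0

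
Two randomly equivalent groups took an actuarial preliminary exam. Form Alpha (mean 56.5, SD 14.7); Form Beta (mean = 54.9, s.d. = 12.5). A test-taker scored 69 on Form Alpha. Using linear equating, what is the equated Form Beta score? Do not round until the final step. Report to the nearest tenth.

Linear equating: y = (SD_Y/SD_X)(x − M_X) + M_Y
y = (12.5/14.7)(69 − 56.5) + 54.9
y = 0.850340 × 12.5 + 54.9 = 10.6293 + 54.9 = 65.5

65.5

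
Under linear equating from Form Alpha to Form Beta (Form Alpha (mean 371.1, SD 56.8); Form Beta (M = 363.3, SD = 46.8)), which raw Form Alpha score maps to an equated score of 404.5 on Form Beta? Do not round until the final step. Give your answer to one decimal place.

Invert y = (SD_Y/SD_X)(x − M_X) + M_Y:
x = (SD_X/SD_Y)(y − M_Y) + M_X = (56.8/46.8)(404.5 − 363.3) + 371.1
x = 1.213675 × 41.200 + 371.1 = 421.1

421.1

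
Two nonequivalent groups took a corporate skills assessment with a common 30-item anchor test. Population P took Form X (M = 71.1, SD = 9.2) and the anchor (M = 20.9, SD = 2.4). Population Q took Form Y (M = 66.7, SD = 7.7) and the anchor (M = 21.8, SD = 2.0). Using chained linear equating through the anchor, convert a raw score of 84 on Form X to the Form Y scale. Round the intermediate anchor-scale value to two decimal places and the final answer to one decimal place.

Form X → anchor (Population P): v = (2.4/9.2)(84 − 71.1) + 20.9 = 24.27
anchor → Form Y (Population Q): y = (7.7/2.0)(24.27 − 21.8) + 66.7 = 76.2

76.2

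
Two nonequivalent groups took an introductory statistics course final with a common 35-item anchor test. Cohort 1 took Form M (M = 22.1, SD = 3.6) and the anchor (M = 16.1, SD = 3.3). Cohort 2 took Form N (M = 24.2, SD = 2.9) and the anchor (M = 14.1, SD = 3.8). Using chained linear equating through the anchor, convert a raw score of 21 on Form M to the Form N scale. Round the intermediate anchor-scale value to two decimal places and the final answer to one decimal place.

25.0

Form M → anchor (Cohort 1): v = (3.3/3.6)(21 − 22.1) + 16.1 = 15.09
anchor → Form N (Cohort 2): y = (2.9/3.8)(15.09 − 14.1) + 24.2 = 25.0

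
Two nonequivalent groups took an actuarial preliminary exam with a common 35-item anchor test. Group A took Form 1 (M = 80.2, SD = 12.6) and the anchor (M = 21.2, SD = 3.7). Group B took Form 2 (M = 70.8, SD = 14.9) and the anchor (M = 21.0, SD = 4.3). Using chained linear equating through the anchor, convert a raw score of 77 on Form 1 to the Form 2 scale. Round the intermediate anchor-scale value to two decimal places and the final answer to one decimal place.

Form 1 → anchor (Group A): v = (3.7/12.6)(77 − 80.2) + 21.2 = 20.26
anchor → Form 2 (Group B): y = (14.9/4.3)(20.26 − 21.0) + 70.8 = 68.2

68.2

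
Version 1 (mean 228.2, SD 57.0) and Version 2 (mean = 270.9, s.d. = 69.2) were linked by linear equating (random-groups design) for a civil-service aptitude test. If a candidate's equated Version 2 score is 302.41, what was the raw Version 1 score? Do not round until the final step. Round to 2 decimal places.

254.15

Invert y = (SD_Y/SD_X)(x − M_X) + M_Y:
x = (SD_X/SD_Y)(y − M_Y) + M_X = (57.0/69.2)(302.41 − 270.9) + 228.2
x = 0.823699 × 31.510 + 228.2 = 254.15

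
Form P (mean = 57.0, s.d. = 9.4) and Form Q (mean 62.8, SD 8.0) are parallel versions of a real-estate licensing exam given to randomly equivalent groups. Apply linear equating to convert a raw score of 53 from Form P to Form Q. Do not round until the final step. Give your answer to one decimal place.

Linear equating: y = (SD_Y/SD_X)(x − M_X) + M_Y
y = (8.0/9.4)(53 − 57.0) + 62.8
y = 0.851064 × -4.0 + 62.8 = -3.4043 + 62.8 = 59.4

59.4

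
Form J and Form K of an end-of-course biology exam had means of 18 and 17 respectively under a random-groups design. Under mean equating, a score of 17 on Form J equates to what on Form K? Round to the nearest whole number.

Mean equating: y = x + (M_Y − M_X) = 17 + (17 − 18) = 16

16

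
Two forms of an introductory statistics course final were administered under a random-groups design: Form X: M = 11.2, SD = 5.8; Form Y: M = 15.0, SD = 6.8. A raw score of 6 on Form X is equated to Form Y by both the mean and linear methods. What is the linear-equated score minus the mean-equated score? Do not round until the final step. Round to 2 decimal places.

-0.90

Mean-equated: 6 + (15.0 − 11.2) = 9.80
Linear-equated: (6.8/5.8)(6 − 11.2) + 15.0 = 8.903
Difference = 8.903 − 9.80 = -0.90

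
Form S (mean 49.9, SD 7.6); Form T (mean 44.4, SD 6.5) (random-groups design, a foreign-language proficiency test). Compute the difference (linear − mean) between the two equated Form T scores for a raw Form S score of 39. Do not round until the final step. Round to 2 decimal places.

1.58

Mean-equated: 39 + (44.4 − 49.9) = 33.50
Linear-equated: (6.5/7.6)(39 − 49.9) + 44.4 = 35.078
Difference = 35.078 − 33.50 = 1.58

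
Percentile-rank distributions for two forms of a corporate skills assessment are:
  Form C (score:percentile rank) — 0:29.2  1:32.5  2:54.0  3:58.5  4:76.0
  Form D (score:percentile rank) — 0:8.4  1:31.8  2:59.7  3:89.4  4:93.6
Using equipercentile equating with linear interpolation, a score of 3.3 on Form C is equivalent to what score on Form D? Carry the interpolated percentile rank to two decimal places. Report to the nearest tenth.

PR of 3.3 on Form C: 58.5 + (3.3 − 3)/(4 − 3) × (76.0 − 58.5) = 63.75
On Form D, PR 63.75 falls between score 2 (PR 59.7) and 3 (PR 89.4).
Interpolate: 2 + (63.75 − 59.7)/(89.4 − 59.7) × (3 − 2) = 2.1

2.1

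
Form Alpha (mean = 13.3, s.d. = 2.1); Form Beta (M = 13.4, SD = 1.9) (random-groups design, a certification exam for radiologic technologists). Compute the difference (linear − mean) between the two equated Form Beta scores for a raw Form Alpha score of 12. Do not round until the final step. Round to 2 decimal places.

0.12

Mean-equated: 12 + (13.4 − 13.3) = 12.10
Linear-equated: (1.9/2.1)(12 − 13.3) + 13.4 = 12.224
Difference = 12.224 − 12.10 = 0.12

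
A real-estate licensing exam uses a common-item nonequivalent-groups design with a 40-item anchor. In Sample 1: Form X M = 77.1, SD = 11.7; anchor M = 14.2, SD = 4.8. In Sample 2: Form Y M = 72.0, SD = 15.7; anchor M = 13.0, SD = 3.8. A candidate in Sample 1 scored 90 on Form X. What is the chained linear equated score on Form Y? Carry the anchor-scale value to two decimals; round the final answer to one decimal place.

Form X → anchor (Sample 1): v = (4.8/11.7)(90 − 77.1) + 14.2 = 19.49
anchor → Form Y (Sample 2): y = (15.7/3.8)(19.49 − 13.0) + 72.0 = 98.8

98.8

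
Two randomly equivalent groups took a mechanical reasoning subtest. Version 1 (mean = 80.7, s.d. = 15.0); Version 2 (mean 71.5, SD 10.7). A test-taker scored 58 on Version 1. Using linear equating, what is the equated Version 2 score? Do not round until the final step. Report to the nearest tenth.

Linear equating: y = (SD_Y/SD_X)(x − M_X) + M_Y
y = (10.7/15.0)(58 − 80.7) + 71.5
y = 0.713333 × -22.7 + 71.5 = -16.1927 + 71.5 = 55.3

55.3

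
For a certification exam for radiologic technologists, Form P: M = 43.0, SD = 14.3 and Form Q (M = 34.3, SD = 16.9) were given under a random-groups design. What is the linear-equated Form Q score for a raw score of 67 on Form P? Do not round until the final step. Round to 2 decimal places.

Linear equating: y = (SD_Y/SD_X)(x − M_X) + M_Y
y = (16.9/14.3)(67 − 43.0) + 34.3
y = 1.181818 × 24.0 + 34.3 = 28.3636 + 34.3 = 62.66

62.66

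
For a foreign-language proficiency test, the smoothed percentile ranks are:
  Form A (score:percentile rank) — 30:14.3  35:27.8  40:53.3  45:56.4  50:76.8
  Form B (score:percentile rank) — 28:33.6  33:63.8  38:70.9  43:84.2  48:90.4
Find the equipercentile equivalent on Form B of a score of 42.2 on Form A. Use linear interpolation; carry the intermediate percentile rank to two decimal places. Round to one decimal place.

PR of 42.2 on Form A: 53.3 + (42.2 − 40)/(45 − 40) × (56.4 − 53.3) = 54.66
On Form B, PR 54.66 falls between score 28 (PR 33.6) and 33 (PR 63.8).
Interpolate: 28 + (54.66 − 33.6)/(63.8 − 33.6) × (33 − 28) = 31.5

31.5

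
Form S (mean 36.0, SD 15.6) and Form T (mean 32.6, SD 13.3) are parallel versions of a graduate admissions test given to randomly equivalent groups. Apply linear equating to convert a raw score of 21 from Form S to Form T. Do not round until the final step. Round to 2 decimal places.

Linear equating: y = (SD_Y/SD_X)(x − M_X) + M_Y
y = (13.3/15.6)(21 − 36.0) + 32.6
y = 0.852564 × -15.0 + 32.6 = -12.7885 + 32.6 = 19.81

19.81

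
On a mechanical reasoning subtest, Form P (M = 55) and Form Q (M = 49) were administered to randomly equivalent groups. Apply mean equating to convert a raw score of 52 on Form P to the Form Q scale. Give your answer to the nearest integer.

Mean equating: y = x + (M_Y − M_X) = 52 + (49 − 55) = 46

46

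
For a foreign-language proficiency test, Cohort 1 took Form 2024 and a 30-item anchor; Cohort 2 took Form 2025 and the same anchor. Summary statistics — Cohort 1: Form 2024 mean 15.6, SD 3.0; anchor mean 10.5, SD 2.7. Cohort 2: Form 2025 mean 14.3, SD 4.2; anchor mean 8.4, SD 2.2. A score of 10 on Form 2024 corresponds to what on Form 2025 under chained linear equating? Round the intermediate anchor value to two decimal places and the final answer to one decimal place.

Form 2024 → anchor (Cohort 1): v = (2.7/3.0)(10 − 15.6) + 10.5 = 5.46
anchor → Form 2025 (Cohort 2): y = (4.2/2.2)(5.46 − 8.4) + 14.3 = 8.7

8.7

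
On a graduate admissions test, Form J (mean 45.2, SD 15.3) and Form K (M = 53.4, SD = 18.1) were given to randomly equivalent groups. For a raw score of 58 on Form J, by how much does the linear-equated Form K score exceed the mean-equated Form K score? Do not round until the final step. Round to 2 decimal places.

Mean-equated: 58 + (53.4 − 45.2) = 66.20
Linear-equated: (18.1/15.3)(58 − 45.2) + 53.4 = 68.542
Difference = 68.542 − 66.20 = 2.34

2.34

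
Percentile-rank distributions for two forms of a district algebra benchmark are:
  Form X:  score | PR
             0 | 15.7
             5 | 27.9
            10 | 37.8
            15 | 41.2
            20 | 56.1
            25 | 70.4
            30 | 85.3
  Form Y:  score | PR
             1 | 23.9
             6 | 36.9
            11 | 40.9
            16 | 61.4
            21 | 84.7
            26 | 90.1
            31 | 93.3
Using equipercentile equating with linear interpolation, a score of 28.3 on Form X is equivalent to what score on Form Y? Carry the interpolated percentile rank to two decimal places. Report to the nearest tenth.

PR of 28.3 on Form X: 70.4 + (28.3 − 25)/(30 − 25) × (85.3 − 70.4) = 80.23
On Form Y, PR 80.23 falls between score 16 (PR 61.4) and 21 (PR 84.7).
Interpolate: 16 + (80.23 − 61.4)/(84.7 − 61.4) × (21 − 16) = 20.0

20.0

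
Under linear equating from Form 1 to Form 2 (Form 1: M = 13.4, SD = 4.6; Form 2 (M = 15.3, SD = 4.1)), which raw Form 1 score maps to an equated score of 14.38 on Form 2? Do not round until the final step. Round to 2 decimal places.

12.37

Invert y = (SD_Y/SD_X)(x − M_X) + M_Y:
x = (SD_X/SD_Y)(y − M_Y) + M_X = (4.6/4.1)(14.38 − 15.3) + 13.4
x = 1.121951 × -0.920 + 13.4 = 12.37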